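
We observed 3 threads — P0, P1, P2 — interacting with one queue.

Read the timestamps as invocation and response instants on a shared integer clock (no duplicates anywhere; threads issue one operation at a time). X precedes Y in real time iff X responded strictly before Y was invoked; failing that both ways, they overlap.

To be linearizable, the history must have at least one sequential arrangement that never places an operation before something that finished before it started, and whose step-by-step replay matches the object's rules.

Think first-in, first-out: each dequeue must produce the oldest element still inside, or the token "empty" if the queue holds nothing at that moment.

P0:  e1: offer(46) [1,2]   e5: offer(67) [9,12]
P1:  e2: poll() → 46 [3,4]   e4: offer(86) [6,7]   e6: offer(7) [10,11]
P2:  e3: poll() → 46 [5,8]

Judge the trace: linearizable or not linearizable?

prefix check: 1..7 passes, 1..8 fails once e3's time-8 response joins
no legal order exists: 2 real-time-consistent candidates over 4 completed queue operations, all rejected
sample order e1, e2, e3, e4 stalls at step 3 — e3 poll() → 46 has no legal effect
sample order e1, e2, e4, e3 stalls at step 4 — e3 poll() → 46 has no legal effect

not linearizable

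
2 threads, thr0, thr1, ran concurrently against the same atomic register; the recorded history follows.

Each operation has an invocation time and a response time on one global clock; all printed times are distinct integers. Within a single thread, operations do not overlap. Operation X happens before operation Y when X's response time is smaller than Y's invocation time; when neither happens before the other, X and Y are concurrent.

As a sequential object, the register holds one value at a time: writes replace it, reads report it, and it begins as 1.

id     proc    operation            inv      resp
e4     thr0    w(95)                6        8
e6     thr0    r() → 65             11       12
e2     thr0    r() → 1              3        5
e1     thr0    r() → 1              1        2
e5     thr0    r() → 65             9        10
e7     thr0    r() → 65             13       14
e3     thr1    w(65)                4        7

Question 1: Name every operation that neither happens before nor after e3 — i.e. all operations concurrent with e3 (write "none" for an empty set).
Answer: e2, e4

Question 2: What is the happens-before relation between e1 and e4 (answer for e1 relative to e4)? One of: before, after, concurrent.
Answer: before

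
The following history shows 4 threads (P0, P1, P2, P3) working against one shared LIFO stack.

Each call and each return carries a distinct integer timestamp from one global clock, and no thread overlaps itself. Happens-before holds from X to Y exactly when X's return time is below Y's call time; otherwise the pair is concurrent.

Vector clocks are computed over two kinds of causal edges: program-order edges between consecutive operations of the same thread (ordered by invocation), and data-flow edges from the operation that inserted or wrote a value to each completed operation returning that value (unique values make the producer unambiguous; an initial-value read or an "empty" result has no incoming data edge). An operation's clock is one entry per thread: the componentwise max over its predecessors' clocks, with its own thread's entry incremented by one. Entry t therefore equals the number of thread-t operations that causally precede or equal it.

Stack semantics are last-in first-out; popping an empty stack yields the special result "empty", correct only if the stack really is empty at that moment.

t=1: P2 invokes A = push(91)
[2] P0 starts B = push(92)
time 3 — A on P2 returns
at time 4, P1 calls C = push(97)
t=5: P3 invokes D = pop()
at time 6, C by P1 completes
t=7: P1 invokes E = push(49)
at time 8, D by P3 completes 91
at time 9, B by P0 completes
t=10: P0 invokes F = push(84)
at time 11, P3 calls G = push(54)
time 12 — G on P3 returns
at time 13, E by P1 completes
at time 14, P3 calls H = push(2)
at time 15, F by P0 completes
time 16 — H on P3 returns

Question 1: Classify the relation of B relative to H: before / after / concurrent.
before

B spans [2,9], H spans [14,16]
resp(B)=9 < inv(H)=14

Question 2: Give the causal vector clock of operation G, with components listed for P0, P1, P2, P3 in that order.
(0, 0, 1, 2)

A (invocation 1): nothing precedes it; P2's component alone gives (0, 0, 1, 0)
C (invocation 4): nothing precedes it; P1's component alone gives (0, 1, 0, 0)
B (invocation 2): nothing precedes it; P0's component alone gives (1, 0, 0, 0)
from VC(A)=(0, 0, 1, 0), D (invoked 5) maxes components and bumps P3 → (0, 0, 1, 1)
from VC(C)=(0, 1, 0, 0), E (invoked 7) maxes components and bumps P1 → (0, 2, 0, 0)
from VC(B)=(1, 0, 0, 0), F (invoked 10) maxes components and bumps P0 → (2, 0, 0, 0)
from VC(D)=(0, 0, 1, 1), G (invoked 11) maxes components and bumps P3 → (0, 0, 1, 2)
from VC(G)=(0, 0, 1, 2), H (invoked 14) maxes components and bumps P3 → (0, 0, 1, 3)
target: VC(G) = (0, 0, 1, 2)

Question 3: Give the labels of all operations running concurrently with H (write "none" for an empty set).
F

H spans [14,16]: anything still running between times 14 and 16 counts as concurrent
A [1,3]: before
B [2,9]: before
C [4,6]: before
D [5,8]: before
E [7,13]: before
F [10,15]: concurrent
G [11,12]: before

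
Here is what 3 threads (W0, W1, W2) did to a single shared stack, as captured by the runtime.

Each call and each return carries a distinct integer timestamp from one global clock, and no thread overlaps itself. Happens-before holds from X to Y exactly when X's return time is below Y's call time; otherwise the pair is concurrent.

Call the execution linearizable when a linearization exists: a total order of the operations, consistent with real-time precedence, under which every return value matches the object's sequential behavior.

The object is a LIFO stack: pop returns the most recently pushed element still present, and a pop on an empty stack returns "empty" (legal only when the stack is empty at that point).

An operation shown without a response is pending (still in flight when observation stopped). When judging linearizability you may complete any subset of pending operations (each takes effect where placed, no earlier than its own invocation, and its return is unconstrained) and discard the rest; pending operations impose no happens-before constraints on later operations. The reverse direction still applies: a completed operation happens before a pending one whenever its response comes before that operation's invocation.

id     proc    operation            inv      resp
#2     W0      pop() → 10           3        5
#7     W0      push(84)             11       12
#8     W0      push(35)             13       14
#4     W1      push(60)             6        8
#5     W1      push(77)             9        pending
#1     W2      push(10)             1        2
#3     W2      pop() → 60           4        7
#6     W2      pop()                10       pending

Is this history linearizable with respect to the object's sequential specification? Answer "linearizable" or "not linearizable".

linearizable

one valid linearization: #1, #2, #4, #3, #5, #6, #7, #8
1. #1 push(10), leaving stack <10>
2. #2 pop() → 10, leaving stack <>
3. #4 push(60), leaving stack <60>
4. #3 pop() → 60, leaving stack <>
5. #5 push(77) (pending, included), leaving stack <77>
6. #6 pop() (pending, included), leaving stack <>
7. #7 push(84), leaving stack <84>
8. #8 push(35), leaving stack <84,35>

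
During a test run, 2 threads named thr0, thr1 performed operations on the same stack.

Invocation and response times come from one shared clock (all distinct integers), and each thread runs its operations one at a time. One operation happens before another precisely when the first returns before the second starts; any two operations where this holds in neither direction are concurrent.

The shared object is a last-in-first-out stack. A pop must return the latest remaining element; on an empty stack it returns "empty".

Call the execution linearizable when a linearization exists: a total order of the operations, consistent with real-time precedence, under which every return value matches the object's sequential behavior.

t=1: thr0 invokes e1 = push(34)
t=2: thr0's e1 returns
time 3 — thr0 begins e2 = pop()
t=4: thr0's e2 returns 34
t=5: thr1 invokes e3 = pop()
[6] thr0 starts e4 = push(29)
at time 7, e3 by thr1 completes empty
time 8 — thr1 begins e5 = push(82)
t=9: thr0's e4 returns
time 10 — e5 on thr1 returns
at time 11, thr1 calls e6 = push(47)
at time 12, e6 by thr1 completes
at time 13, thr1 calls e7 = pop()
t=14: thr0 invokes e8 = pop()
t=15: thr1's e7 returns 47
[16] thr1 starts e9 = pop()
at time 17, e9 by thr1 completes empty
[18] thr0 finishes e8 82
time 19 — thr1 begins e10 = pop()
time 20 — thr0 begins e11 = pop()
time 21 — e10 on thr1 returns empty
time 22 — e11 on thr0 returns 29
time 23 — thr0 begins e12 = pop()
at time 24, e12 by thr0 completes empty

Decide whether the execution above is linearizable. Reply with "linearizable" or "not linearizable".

prefix check: 1..16 passes, 1..17 fails once e9's time-17 response joins
all 3 real-time-respecting orders fail — 8 completed stack operations, no legal replay
including or dropping the 1 pending operation (e8) in any combination fails
take e1, e2, e3, e4, e5, e6, e7, e9 (pending dropped): step 8 already fails, because e9 pop() → empty cannot occur there
take e1, e2, e3, e5, e4, e6, e7, e9 (pending dropped): step 8 already fails, because e9 pop() → empty cannot occur there

not linearizable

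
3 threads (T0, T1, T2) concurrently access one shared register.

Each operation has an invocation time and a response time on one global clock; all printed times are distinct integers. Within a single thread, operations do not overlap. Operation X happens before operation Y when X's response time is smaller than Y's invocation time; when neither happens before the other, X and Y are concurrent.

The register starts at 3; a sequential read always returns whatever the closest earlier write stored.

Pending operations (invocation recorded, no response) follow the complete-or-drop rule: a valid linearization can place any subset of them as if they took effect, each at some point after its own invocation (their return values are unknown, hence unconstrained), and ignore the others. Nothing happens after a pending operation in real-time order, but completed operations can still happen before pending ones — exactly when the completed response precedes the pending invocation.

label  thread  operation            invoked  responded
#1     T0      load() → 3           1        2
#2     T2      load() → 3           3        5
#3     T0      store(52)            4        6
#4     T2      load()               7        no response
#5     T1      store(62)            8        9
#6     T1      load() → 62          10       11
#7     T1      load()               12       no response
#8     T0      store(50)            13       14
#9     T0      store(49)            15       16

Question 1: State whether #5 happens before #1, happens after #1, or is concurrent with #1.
Answer: after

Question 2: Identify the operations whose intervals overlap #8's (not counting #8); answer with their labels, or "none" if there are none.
Answer: #4, #7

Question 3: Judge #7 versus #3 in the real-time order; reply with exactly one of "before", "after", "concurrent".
Answer: after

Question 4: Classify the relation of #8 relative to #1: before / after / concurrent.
Answer: after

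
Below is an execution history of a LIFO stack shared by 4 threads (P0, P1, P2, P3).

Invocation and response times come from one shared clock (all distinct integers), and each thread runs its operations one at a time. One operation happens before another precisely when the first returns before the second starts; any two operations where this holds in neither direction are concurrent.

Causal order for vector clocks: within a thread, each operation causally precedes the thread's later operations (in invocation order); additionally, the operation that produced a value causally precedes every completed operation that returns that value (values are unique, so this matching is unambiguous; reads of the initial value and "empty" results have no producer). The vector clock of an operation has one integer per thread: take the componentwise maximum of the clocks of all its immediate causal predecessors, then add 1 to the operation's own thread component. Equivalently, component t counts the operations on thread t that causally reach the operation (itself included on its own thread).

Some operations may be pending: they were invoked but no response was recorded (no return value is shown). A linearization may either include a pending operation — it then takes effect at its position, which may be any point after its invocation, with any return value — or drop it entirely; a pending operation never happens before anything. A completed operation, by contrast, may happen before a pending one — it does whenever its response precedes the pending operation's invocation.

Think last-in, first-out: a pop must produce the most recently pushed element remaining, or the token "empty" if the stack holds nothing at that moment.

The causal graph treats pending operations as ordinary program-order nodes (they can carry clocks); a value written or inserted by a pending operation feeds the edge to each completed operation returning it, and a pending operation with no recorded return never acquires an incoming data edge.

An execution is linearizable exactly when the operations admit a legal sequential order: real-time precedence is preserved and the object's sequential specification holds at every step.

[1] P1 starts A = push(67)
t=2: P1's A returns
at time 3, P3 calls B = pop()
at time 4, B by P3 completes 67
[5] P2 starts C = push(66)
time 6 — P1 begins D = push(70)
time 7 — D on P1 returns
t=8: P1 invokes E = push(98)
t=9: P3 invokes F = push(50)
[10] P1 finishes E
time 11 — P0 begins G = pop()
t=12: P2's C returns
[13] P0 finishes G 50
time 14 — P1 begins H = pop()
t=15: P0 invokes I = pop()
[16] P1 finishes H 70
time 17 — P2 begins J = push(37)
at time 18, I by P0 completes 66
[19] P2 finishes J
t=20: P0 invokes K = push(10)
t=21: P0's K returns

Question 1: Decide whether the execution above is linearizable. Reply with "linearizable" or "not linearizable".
already the first 18 events (up to I's response at time 18) admit no linearization; the first 17 still do
the 8 completed operations admit 8 real-time orders; each fails the LIFO stack replay
completion choices over the 2 pending operations (F, J) were checked; none helps
sample order A, B, C, D, E, G, H, I (pending dropped) stalls at step 6 — G pop() → 50 has no legal effect
sample order A, B, C, D, E, G, I, H (pending dropped) stalls at step 6 — G pop() → 50 has no legal effect

not linearizable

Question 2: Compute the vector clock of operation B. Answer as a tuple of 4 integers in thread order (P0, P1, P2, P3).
VC(C, invoked at 5): no causal predecessors; +1 on P2 → (0, 0, 1, 0)
VC(A, invoked at 1): no causal predecessors; +1 on P1 → (0, 1, 0, 0)
J, invoked 17, takes VC(C)=(0, 0, 1, 0) under max, adds 1 for P2 → (0, 0, 2, 0)
B, invoked 3, takes VC(A)=(0, 1, 0, 0) under max, adds 1 for P3 → (0, 1, 0, 1)
D, invoked 6, takes VC(A)=(0, 1, 0, 0) under max, adds 1 for P1 → (0, 2, 0, 0)
F, invoked 9, takes VC(B)=(0, 1, 0, 1) under max, adds 1 for P3 → (0, 1, 0, 2)
E, invoked 8, takes VC(D)=(0, 2, 0, 0) under max, adds 1 for P1 → (0, 3, 0, 0)
H, invoked 14, takes VC(D)=(0, 2, 0, 0), VC(E)=(0, 3, 0, 0) under max, adds 1 for P1 → (0, 4, 0, 0)
G, invoked 11, takes VC(F)=(0, 1, 0, 2) under max, adds 1 for P0 → (1, 1, 0, 2)
I, invoked 15, takes VC(C)=(0, 0, 1, 0), VC(G)=(1, 1, 0, 2) under max, adds 1 for P0 → (2, 1, 1, 2)
K, invoked 20, takes VC(I)=(2, 1, 1, 2) under max, adds 1 for P0 → (3, 1, 1, 2)
target: VC(B) = (0, 1, 0, 1)

(0, 1, 0, 1)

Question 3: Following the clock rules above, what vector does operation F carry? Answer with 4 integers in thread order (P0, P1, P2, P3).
C, invoked 5, has no incoming edges; only P2's bump applies → (0, 0, 1, 0)
A, invoked 1, has no incoming edges; only P1's bump applies → (0, 1, 0, 0)
VC(J, invoked at 17): max of VC(C)=(0, 0, 1, 0), then +1 on thread P2 → (0, 0, 2, 0)
VC(B, invoked at 3): max of VC(A)=(0, 1, 0, 0), then +1 on thread P3 → (0, 1, 0, 1)
VC(D, invoked at 6): max of VC(A)=(0, 1, 0, 0), then +1 on thread P1 → (0, 2, 0, 0)
VC(F, invoked at 9): max of VC(B)=(0, 1, 0, 1), then +1 on thread P3 → (0, 1, 0, 2)
VC(E, invoked at 8): max of VC(D)=(0, 2, 0, 0), then +1 on thread P1 → (0, 3, 0, 0)
VC(H, invoked at 14): max of VC(D)=(0, 2, 0, 0), VC(E)=(0, 3, 0, 0), then +1 on thread P1 → (0, 4, 0, 0)
VC(G, invoked at 11): max of VC(F)=(0, 1, 0, 2), then +1 on thread P0 → (1, 1, 0, 2)
VC(I, invoked at 15): max of VC(C)=(0, 0, 1, 0), VC(G)=(1, 1, 0, 2), then +1 on thread P0 → (2, 1, 1, 2)
VC(K, invoked at 20): max of VC(I)=(2, 1, 1, 2), then +1 on thread P0 → (3, 1, 1, 2)
target: VC(F) = (0, 1, 0, 2)

(0, 1, 0, 2)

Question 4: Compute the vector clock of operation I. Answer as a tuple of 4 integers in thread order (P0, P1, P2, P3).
root op C, invoked 5: fresh clock plus P2's own tick → (0, 0, 1, 0)
root op A, invoked 1: fresh clock plus P1's own tick → (0, 1, 0, 0)
merge at J (invoked 17): VC(C)=(0, 0, 1, 0), own-thread bump on P2 → (0, 0, 2, 0)
merge at B (invoked 3): VC(A)=(0, 1, 0, 0), own-thread bump on P3 → (0, 1, 0, 1)
merge at D (invoked 6): VC(A)=(0, 1, 0, 0), own-thread bump on P1 → (0, 2, 0, 0)
merge at F (invoked 9): VC(B)=(0, 1, 0, 1), own-thread bump on P3 → (0, 1, 0, 2)
merge at E (invoked 8): VC(D)=(0, 2, 0, 0), own-thread bump on P1 → (0, 3, 0, 0)
merge at H (invoked 14): VC(D)=(0, 2, 0, 0), VC(E)=(0, 3, 0, 0), own-thread bump on P1 → (0, 4, 0, 0)
merge at G (invoked 11): VC(F)=(0, 1, 0, 2), own-thread bump on P0 → (1, 1, 0, 2)
merge at I (invoked 15): VC(C)=(0, 0, 1, 0), VC(G)=(1, 1, 0, 2), own-thread bump on P0 → (2, 1, 1, 2)
merge at K (invoked 20): VC(I)=(2, 1, 1, 2), own-thread bump on P0 → (3, 1, 1, 2)
target: VC(I) = (2, 1, 1, 2)

(2, 1, 1, 2)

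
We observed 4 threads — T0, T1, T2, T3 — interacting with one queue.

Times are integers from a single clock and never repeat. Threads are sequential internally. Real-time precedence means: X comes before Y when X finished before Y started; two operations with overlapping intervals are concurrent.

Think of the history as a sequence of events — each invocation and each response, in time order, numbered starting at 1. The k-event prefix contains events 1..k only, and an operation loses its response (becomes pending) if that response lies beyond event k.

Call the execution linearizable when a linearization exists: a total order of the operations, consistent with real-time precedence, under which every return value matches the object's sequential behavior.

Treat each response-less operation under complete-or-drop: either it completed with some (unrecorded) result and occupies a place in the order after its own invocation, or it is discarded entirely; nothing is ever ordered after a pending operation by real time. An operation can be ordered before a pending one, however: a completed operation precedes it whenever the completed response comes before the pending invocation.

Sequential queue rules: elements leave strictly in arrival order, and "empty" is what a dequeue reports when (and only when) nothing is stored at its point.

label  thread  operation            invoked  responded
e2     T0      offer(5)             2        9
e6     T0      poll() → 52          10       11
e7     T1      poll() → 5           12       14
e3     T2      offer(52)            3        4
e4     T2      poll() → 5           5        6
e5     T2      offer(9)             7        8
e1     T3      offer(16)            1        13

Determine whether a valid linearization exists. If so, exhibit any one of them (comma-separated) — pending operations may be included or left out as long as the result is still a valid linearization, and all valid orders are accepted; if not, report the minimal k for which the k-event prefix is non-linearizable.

not linearizable — minimal violating prefix: 14 events

already the first 14 events (up to e7's response at time 14) admit no linearization; the first 13 still do
no legal order exists: 28 real-time-consistent candidates over 7 completed queue operations, all rejected
sample order e1, e2, e3, e4, e5, e6, e7 stalls at step 4 — e4 poll() → 5 has no legal effect
sample order e1, e3, e2, e4, e5, e6, e7 stalls at step 4 — e4 poll() → 5 has no legal effect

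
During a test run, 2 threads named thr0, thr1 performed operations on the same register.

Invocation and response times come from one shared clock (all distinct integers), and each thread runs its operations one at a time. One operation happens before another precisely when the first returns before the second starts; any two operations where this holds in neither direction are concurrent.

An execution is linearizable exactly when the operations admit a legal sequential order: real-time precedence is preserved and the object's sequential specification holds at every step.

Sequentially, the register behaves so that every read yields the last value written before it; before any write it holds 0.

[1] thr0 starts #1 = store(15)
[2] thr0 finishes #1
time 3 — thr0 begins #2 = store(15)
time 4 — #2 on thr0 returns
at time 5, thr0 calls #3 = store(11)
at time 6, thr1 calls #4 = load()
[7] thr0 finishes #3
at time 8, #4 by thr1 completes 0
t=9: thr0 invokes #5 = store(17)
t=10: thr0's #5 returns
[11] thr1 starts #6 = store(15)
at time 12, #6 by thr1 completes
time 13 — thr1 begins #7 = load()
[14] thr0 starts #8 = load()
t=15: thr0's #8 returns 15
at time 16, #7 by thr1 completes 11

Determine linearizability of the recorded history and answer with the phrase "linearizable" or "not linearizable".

not linearizable

events 1..7 are fine; event 8 — the response of #4 at time 8 — makes the prefix non-linearizable
every one of the 2 real-time-consistent orders over 4 completed register ops fails the sequential spec
for example #1, #2, #3, #4 fails at step 4: #4 load() → 0 is not legal there
for example #1, #2, #4, #3 fails at step 3: #4 load() → 0 is not legal there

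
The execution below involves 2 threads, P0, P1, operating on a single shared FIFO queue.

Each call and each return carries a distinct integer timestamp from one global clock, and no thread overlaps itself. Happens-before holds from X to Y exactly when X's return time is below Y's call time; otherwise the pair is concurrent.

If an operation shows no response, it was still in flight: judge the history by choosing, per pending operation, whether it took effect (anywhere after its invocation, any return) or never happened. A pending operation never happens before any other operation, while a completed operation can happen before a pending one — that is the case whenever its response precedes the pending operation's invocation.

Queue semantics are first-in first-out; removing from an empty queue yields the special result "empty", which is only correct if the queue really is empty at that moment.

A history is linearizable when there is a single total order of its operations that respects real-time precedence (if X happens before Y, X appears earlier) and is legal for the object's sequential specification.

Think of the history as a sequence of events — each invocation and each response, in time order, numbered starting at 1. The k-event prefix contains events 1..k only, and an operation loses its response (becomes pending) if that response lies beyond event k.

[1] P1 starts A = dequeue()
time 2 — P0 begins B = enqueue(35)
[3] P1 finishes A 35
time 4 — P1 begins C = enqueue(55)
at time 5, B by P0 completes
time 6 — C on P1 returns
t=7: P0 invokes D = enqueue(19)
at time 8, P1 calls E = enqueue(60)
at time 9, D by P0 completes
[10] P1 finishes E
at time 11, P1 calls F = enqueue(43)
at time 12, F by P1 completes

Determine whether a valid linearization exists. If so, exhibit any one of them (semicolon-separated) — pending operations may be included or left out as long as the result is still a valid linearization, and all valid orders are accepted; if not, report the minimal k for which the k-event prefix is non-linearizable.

linearizable — witness: B; A; C; D; E; F

after step 1 (B enqueue(35)): queue <35>
after step 2 (A dequeue() → 35): queue <>
after step 3 (C enqueue(55)): queue <55>
after step 4 (D enqueue(19)): queue <55,19>
after step 5 (E enqueue(60)): queue <55,19,60>
after step 6 (F enqueue(43)): queue <55,19,60,43>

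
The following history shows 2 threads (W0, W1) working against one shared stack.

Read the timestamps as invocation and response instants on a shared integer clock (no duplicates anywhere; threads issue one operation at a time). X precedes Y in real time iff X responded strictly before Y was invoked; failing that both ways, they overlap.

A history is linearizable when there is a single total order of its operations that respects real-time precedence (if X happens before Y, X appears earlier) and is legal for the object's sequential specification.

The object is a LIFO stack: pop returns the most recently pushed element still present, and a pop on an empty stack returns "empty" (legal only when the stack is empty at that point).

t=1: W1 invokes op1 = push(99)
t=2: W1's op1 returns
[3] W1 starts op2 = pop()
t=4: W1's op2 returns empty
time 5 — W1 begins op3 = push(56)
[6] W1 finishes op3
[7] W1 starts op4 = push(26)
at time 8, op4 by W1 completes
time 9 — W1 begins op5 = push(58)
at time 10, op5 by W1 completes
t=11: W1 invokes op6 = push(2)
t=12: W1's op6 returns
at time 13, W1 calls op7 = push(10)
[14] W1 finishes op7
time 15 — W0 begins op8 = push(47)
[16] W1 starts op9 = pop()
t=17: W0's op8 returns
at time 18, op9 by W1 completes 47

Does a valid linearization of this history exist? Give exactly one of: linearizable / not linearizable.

not linearizable

through event 3 a valid linearization exists; event 4 (op2 responding at time 4) ends that
a single order respects real time; the 2 completed stack operations fail replay along it
sample order op1, op2 stalls at step 2 — op2 pop() → empty has no legal effect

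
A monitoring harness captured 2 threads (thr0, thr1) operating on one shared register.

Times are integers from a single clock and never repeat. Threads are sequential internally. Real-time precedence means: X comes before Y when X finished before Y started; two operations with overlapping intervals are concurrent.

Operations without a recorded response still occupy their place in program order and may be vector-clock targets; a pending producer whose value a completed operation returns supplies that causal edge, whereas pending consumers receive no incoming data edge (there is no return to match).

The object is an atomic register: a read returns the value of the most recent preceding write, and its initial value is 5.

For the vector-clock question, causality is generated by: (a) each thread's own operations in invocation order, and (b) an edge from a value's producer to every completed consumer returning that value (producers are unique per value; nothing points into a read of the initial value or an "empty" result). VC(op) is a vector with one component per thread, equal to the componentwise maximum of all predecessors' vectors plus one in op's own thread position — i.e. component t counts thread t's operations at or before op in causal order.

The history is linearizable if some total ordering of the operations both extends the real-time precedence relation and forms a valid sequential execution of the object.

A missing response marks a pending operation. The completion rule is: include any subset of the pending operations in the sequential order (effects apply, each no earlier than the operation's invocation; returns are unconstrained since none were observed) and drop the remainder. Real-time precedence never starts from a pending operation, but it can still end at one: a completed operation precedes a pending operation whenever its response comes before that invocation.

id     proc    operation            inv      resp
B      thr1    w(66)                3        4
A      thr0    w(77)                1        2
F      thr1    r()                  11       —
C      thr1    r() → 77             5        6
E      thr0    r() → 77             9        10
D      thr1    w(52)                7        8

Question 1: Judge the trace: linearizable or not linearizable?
not linearizable

prefix check: 1..5 passes, 1..6 fails once C's time-6 response joins
the sole real-time-consistent order of 3 completed operations fails the register replay
sample order A, B, C stalls at step 3 — C r() → 77 has no legal effect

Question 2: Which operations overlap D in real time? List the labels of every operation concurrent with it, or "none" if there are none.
Answer: none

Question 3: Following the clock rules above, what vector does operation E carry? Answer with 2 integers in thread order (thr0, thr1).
Answer: (2, 0)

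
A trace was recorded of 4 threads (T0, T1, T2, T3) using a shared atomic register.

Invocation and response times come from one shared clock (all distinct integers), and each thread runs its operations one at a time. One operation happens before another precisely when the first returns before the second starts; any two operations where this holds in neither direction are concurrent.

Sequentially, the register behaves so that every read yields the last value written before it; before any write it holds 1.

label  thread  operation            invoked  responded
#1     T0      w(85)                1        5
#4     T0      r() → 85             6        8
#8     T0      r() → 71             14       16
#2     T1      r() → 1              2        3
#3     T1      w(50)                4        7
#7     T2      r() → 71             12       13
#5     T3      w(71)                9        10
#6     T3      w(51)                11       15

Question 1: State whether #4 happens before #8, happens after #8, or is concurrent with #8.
Answer: before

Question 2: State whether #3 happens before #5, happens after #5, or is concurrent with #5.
Answer: before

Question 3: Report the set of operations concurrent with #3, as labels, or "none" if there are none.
Answer: #1, #4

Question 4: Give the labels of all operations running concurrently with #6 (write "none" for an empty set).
Answer: #7, #8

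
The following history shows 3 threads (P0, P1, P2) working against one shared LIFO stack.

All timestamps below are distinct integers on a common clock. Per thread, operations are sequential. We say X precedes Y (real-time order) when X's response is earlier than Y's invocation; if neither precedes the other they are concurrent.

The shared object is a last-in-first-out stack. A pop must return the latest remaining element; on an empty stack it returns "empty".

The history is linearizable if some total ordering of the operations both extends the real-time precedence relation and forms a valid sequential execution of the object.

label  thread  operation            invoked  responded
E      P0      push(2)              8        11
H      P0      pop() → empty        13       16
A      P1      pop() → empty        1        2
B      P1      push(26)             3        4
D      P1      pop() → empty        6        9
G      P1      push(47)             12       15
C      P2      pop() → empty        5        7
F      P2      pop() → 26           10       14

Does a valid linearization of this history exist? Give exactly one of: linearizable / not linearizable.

events 1..8 are fine; event 9 — the response of D at time 9 — makes the prefix non-linearizable
checked exhaustively: 2 real-time-consistent orders of 4 completed operations, zero legal LIFO stack replays
including or dropping the 1 pending operation (E) in any combination fails
e.g. A, B, C, D (pending dropped): illegal at step 3, since C pop() → empty cannot apply there
e.g. A, B, D, C (pending dropped): illegal at step 3, since D pop() → empty cannot apply there

not linearizable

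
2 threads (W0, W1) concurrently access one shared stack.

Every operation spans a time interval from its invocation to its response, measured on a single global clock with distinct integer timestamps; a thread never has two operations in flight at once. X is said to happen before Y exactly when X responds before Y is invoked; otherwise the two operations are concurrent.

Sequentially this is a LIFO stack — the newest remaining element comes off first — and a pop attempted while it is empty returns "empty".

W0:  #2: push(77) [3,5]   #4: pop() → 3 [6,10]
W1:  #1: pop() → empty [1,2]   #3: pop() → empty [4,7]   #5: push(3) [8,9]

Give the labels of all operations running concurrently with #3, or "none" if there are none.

#3 spans [4,7]: anything still running between times 4 and 7 counts as concurrent
#1 [1,2]: before
#2 [3,5]: concurrent
#4 [6,10]: concurrent
#5 [8,9]: after

#2, #4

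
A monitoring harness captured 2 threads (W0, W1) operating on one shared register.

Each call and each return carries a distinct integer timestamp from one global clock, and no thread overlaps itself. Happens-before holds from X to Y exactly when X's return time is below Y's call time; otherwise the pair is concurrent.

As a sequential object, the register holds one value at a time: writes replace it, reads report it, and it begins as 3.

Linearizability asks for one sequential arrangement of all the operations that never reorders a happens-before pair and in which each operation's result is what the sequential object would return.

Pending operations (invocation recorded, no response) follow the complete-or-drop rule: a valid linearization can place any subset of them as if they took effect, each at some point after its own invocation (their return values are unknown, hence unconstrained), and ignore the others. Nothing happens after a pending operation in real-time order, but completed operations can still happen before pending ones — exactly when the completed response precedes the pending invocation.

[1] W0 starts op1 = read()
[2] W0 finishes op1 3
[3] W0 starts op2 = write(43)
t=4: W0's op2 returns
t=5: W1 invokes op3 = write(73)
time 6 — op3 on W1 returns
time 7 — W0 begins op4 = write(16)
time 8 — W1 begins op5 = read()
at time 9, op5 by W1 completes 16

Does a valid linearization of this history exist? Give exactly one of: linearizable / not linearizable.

linearizable

a witness: op1, op2, op3, op4, op5
after step 1 (op1 read() → 3): value 3
after step 2 (op2 write(43)): value 43
after step 3 (op3 write(73)): value 73
after step 4 (op4 write(16) (pending, included)): value 16
after step 5 (op5 read() → 16): value 16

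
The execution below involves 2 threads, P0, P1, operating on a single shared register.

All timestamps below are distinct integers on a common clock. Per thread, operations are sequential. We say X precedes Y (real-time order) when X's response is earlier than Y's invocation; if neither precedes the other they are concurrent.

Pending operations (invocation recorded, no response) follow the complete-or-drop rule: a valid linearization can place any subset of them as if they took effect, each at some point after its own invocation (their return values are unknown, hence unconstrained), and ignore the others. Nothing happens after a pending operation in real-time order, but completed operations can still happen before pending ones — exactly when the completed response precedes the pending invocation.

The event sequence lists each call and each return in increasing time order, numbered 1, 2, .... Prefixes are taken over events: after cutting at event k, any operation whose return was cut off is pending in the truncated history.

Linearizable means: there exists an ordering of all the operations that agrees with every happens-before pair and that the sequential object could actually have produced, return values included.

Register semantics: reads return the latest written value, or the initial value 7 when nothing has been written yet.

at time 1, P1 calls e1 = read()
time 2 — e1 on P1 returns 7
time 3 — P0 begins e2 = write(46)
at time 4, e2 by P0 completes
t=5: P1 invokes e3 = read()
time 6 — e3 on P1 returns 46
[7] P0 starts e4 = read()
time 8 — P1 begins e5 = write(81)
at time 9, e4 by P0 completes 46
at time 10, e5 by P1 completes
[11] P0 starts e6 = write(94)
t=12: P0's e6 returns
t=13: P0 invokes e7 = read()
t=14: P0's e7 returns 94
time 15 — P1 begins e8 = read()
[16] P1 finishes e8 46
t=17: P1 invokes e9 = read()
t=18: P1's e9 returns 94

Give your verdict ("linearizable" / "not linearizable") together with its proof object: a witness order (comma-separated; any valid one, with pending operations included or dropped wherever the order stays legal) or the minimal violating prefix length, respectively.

through event 15 a valid linearization exists; event 16 (e8 responding at time 16) ends that
no legal order exists: 2 real-time-consistent candidates over 8 completed register operations, all rejected
take e1, e2, e3, e4, e5, e6, e7, e8: step 8 already fails, because e8 read() → 46 cannot occur there
take e1, e2, e3, e5, e4, e6, e7, e8: step 5 already fails, because e4 read() → 46 cannot occur there

not linearizable — minimal violating prefix: 16 events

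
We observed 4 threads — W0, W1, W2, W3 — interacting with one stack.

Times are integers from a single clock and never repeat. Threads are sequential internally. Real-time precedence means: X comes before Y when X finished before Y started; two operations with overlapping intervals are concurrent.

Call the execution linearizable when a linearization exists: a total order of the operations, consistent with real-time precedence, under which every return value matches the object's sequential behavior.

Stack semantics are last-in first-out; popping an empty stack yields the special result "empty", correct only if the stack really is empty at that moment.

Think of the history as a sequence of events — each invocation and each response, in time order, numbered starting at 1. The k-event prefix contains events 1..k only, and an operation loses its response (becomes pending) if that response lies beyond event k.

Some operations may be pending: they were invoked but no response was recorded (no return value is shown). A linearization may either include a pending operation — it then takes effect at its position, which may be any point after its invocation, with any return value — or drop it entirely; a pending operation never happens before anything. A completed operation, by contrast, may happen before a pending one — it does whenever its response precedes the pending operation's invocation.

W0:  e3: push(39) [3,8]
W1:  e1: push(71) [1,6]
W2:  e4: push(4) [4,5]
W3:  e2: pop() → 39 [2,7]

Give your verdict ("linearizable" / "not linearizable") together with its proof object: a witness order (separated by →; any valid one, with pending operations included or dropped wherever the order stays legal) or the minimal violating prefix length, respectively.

1. e1 push(71), leaving stack <71>
2. e3 push(39), leaving stack <71,39>
3. e2 pop() → 39, leaving stack <71>
4. e4 push(4), leaving stack <71,4>

linearizable — witness: e1 → e3 → e2 → e4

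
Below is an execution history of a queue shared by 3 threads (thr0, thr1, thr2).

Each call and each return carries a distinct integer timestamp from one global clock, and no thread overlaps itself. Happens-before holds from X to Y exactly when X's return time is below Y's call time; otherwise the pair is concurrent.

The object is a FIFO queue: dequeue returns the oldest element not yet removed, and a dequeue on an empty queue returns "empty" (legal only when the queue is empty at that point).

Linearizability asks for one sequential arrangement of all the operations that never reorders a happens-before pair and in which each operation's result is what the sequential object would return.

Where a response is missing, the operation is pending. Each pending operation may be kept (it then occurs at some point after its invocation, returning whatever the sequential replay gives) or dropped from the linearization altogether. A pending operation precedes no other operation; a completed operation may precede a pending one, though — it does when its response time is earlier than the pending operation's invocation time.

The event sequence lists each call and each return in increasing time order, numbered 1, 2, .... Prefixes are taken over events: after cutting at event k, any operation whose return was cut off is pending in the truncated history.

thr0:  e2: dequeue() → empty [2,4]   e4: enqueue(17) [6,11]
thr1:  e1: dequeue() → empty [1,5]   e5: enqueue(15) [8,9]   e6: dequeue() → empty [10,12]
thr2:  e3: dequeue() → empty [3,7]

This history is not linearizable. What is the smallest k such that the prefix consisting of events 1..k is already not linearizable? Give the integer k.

a valid linearization of events 1..11 exists, for instance e1, e2, e3, e4, e5:
after step 1 (e1 dequeue() → empty): queue <>
after step 2 (e2 dequeue() → empty): queue <>
after step 3 (e3 dequeue() → empty): queue <>
after step 4 (e4 enqueue(17)): queue <17>
after step 5 (e5 enqueue(15)): queue <17,15>
event 12 — e6's response, time 12 — after it, nothing linearizes
take e1, e2, e3, e4, e5, e6: step 6 already fails, because e6 dequeue() → empty cannot occur there
take e1, e2, e3, e5, e4, e6: step 6 already fails, because e6 dequeue() → empty cannot occur there

12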